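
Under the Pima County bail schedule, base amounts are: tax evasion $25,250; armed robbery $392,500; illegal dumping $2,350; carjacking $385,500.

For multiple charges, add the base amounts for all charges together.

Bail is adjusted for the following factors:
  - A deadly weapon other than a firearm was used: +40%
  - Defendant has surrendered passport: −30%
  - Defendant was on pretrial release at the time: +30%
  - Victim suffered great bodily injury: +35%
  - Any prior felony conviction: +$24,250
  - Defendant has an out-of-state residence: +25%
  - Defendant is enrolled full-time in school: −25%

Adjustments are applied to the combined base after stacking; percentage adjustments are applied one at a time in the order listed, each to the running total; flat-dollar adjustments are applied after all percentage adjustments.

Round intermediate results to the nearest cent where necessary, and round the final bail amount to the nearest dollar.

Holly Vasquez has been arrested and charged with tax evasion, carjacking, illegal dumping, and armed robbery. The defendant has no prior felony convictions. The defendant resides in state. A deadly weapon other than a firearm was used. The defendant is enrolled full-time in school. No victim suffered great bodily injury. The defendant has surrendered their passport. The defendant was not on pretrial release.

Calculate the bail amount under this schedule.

$592,116

Base amounts from the schedule: tax evasion $25,250; carjacking $385,500; illegal dumping $2,350; armed robbery $392,500.
Stacking rule: sum of all bases. $25,250 + $385,500 + $2,350 + $392,500 = $805,600.
A deadly weapon other than a firearm was used (+40%): $805,600 × 1.4 = $1,127,840.
Defendant has surrendered passport (−30%): $1,127,840 × 0.7 = $789,488.
Defendant is enrolled full-time in school (−25%): $789,488 × 0.75 = $592,116.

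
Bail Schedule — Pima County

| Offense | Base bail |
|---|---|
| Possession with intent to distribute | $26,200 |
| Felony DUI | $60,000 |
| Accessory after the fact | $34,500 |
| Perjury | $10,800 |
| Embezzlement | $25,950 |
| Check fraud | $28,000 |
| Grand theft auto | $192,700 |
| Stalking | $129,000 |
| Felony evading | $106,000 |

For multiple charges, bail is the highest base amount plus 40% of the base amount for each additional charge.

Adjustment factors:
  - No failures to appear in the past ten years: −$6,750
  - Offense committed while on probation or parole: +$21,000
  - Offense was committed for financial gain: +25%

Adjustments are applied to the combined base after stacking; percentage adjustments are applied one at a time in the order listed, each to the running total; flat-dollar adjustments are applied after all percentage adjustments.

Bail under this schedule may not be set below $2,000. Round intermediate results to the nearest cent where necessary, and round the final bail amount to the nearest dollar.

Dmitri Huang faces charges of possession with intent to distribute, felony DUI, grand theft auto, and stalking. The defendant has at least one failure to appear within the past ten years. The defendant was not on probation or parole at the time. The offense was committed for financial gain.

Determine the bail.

Base amounts from the schedule: possession with intent to distribute $26,200; felony DUI $60,000; grand theft auto $192,700; stalking $129,000.
Stacking rule: highest base plus 40% of each additional charge. Highest is grand theft auto at $192,700. Additional: $26,200 × 40% = $10,480; $60,000 × 40% = $24,000; $129,000 × 40% = $51,600. Combined base = $192,700 + $86,080 = $278,780.
Offense was committed for financial gain (+25%): $278,780 × 1.25 = $348,475.
$348,475 is at or above the $2,000 minimum.

$348,475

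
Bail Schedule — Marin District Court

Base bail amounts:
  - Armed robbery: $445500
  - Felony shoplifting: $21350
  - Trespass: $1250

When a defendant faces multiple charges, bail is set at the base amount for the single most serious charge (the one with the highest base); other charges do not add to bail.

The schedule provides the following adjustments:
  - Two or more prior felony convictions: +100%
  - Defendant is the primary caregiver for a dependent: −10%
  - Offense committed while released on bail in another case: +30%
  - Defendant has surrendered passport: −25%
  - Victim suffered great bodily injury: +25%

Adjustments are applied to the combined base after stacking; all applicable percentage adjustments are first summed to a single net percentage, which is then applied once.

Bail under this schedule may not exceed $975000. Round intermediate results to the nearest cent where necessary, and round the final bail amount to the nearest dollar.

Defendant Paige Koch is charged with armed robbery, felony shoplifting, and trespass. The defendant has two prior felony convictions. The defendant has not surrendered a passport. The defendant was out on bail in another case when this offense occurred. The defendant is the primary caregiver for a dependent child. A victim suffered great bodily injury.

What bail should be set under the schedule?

Base amounts from the schedule: armed robbery $445500; felony shoplifting $21350; trespass $1250.
Stacking rule: use the highest base only. Highest is armed robbery at $445500. Combined base = $445500.
Net percentage adjustment: +100% −10% +30% +25% = +145%. $445500 × 2.45 = $1091475.
Result $1091475 exceeds the maximum of $975000; bail is capped at $975000.

$975000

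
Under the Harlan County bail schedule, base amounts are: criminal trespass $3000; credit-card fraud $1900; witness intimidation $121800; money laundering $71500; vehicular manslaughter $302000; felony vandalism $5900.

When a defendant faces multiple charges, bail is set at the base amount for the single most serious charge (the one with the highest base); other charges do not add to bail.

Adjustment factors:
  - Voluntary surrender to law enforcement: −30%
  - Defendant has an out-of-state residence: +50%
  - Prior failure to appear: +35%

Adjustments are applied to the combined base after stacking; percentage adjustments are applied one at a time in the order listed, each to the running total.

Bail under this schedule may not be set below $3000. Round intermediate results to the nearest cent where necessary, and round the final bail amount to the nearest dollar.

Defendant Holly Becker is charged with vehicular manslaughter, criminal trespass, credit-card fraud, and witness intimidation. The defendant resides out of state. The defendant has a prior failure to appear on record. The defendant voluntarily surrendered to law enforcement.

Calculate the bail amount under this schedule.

$428085

Base amounts from the schedule: vehicular manslaughter $302000; criminal trespass $3000; credit-card fraud $1900; witness intimidation $121800.
Stacking rule: use the highest base only. Highest is vehicular manslaughter at $302000. Combined base = $302000.
Voluntary surrender to law enforcement (−30%): $302000 × 0.7 = $211400.
Defendant has an out-of-state residence (+50%): $211400 × 1.5 = $317100.
Prior failure to appear (+35%): $317100 × 1.35 = $428085.
$428085 is at or above the $3000 minimum.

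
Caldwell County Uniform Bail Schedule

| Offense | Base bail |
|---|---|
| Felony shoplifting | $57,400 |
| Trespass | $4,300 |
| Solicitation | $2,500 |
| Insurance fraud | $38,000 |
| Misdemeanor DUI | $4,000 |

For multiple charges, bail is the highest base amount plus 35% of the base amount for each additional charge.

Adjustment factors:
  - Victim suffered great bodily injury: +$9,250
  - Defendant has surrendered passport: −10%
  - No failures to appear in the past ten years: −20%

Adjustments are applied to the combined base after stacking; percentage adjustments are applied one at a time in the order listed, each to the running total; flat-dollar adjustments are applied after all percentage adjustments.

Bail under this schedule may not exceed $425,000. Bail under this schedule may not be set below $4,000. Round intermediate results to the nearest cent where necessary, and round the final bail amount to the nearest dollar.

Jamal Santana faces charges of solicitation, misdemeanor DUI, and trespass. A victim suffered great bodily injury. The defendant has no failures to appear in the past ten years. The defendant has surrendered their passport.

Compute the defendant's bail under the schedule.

Base amounts from the schedule: solicitation $2,500; misdemeanor DUI $4,000; trespass $4,300.
Stacking rule: highest base plus 35% of each additional charge. Highest is trespass at $4,300. Additional: $2,500 × 35% = $875; $4,000 × 35% = $1,400. Combined base = $4,300 + $2,275 = $6,575.
Defendant has surrendered passport (−10%): $6,575 × 0.9 = $5,917.50.
No failures to appear in the past ten years (−20%): $5,917.50 × 0.8 = $4,734.
Victim suffered great bodily injury (+$9,250 flat): $4,734 + $9,250 = $13,984.
$13,984 is within the $425,000 maximum.
$13,984 is at or above the $4,000 minimum.

$13,984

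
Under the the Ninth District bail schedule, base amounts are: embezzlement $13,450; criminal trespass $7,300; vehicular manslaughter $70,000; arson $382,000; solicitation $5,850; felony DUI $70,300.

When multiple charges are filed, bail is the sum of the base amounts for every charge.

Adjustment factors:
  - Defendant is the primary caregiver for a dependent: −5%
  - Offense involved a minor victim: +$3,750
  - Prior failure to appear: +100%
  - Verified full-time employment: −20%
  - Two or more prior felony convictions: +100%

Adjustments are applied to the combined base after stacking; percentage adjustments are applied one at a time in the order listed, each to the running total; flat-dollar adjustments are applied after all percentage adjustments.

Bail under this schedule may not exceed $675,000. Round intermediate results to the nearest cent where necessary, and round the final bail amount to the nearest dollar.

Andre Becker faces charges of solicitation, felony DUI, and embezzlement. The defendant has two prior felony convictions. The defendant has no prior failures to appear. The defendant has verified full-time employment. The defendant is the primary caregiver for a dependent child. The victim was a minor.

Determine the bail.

Base amounts from the schedule: solicitation $5,850; felony DUI $70,300; embezzlement $13,450.
Stacking rule: sum of all bases. $5,850 + $70,300 + $13,450 = $89,600.
Defendant is the primary caregiver for a dependent (−5%): $89,600 × 0.95 = $85,120.
Verified full-time employment (−20%): $85,120 × 0.8 = $68,096.
Two or more prior felony convictions (+100%): $68,096 × 2 = $136,192.
Offense involved a minor victim (+$3,750 flat): $136,192 + $3,750 = $139,942.
$139,942 is within the $675,000 maximum.

$139,942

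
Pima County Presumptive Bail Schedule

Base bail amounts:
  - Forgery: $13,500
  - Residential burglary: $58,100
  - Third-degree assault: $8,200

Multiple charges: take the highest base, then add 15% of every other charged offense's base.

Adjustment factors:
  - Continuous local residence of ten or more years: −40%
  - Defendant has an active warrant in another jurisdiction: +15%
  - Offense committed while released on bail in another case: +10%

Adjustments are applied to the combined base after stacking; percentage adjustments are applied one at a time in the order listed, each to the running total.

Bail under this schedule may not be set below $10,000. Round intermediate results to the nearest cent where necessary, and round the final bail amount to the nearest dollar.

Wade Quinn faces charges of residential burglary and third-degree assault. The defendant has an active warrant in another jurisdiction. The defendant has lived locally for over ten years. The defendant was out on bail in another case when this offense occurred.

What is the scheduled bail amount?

Base amounts from the schedule: residential burglary $58,100; third-degree assault $8,200.
Stacking rule: highest base plus 15% of each additional charge. Highest is residential burglary at $58,100. Additional: $8,200 × 15% = $1,230. Combined base = $58,100 + $1,230 = $59,330.
Continuous local residence of ten or more years (−40%): $59,330 × 0.6 = $35,598.
Defendant has an active warrant in another jurisdiction (+15%): $35,598 × 1.15 = $40,937.70.
Offense committed while released on bail in another case (+10%): $40,937.70 × 1.1 = $45,031.47.
$45,031.47 is at or above the $10,000 minimum.
Rounded to the nearest dollar: $45,031.

$45,031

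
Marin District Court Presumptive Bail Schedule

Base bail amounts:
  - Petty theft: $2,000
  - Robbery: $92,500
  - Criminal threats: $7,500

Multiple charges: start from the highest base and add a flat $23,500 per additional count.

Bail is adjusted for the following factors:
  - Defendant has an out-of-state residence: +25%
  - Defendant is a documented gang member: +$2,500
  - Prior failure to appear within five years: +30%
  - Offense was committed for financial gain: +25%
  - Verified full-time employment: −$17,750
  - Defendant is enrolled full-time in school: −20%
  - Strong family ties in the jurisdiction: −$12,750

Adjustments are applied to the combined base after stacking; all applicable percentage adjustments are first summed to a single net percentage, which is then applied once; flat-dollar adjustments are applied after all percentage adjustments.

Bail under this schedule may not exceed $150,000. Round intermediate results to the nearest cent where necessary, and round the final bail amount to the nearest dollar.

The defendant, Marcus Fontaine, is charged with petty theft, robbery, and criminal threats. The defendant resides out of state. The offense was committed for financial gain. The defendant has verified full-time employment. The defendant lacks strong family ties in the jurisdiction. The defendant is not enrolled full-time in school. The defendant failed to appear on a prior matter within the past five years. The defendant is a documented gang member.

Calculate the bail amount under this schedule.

Base amounts from the schedule: petty theft $2,000; robbery $92,500; criminal threats $7,500.
Stacking rule: highest base plus $23,500 per additional charge. Highest is robbery at $92,500; 2 additional charges → +$47,000. Combined base = $139,500.
Net percentage adjustment: +25% +30% +25% = +80%. $139,500 × 1.8 = $251,100.
Defendant is a documented gang member (+$2,500 flat): $251,100 + $2,500 = $253,600.
Verified full-time employment (−$17,750 flat): $253,600 − $17,750 = $235,850.
Result $235,850 exceeds the maximum of $150,000; bail is capped at $150,000.

$150,000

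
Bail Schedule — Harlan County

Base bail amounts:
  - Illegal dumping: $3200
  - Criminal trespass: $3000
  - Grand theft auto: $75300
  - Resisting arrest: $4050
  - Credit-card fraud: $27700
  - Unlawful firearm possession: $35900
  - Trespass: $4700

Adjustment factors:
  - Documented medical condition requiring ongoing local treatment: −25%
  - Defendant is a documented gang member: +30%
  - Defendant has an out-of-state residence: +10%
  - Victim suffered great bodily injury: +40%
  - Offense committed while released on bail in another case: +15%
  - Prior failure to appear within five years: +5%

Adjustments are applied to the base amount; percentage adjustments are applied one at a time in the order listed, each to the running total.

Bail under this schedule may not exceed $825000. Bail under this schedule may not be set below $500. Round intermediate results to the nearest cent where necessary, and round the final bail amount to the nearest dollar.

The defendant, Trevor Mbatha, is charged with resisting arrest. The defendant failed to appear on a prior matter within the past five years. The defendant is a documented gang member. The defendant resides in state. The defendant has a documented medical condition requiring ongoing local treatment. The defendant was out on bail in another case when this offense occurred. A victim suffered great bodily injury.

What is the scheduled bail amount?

Base amounts from the schedule: resisting arrest $4050.
Single charge. Combined base = $4050.
Documented medical condition requiring ongoing local treatment (−25%): $4050 × 0.75 = $3037.50.
Defendant is a documented gang member (+30%): $3037.50 × 1.3 = $3948.75.
Victim suffered great bodily injury (+40%): $3948.75 × 1.4 = $5528.25.
Offense committed while released on bail in another case (+15%): $5528.25 × 1.15 = $6357.49.
Prior failure to appear within five years (+5%): $6357.49 × 1.05 = $6675.36.
$6675.36 is within the $825000 maximum.
$6675.36 is at or above the $500 minimum.
Rounded to the nearest dollar: $6675.

$6675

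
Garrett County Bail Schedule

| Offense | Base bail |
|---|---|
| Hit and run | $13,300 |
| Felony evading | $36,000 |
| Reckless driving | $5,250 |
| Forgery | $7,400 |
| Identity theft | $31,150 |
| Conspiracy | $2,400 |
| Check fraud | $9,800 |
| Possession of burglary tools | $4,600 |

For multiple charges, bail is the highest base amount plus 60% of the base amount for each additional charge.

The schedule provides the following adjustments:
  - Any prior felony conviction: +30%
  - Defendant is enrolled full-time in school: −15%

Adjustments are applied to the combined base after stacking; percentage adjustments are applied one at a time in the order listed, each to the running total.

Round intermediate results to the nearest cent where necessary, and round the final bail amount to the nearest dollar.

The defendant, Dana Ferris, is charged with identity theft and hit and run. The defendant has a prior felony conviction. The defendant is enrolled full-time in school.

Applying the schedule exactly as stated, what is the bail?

$43,239

Base amounts from the schedule: identity theft $31,150; hit and run $13,300.
Stacking rule: highest base plus 60% of each additional charge. Highest is identity theft at $31,150. Additional: $13,300 × 60% = $7,980. Combined base = $31,150 + $7,980 = $39,130.
Any prior felony conviction (+30%): $39,130 × 1.3 = $50,869.
Defendant is enrolled full-time in school (−15%): $50,869 × 0.85 = $43,238.65.
Rounded to the nearest dollar: $43,239.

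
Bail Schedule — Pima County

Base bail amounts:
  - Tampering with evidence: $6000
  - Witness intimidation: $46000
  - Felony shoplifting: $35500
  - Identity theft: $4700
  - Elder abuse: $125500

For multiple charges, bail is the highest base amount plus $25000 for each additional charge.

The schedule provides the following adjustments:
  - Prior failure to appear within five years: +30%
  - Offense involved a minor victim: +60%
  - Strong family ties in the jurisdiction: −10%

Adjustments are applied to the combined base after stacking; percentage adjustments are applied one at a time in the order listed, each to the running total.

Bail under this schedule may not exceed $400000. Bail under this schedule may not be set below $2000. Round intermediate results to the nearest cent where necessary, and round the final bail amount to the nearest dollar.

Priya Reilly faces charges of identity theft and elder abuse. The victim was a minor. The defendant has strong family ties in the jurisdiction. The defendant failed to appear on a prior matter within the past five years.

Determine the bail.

$281736

Base amounts from the schedule: identity theft $4700; elder abuse $125500.
Stacking rule: highest base plus $25000 per additional charge. Highest is elder abuse at $125500; 1 additional charge → +$25000. Combined base = $150500.
Prior failure to appear within five years (+30%): $150500 × 1.3 = $195650.
Offense involved a minor victim (+60%): $195650 × 1.6 = $313040.
Strong family ties in the jurisdiction (−10%): $313040 × 0.9 = $281736.
$281736 is within the $400000 maximum.
$281736 is at or above the $2000 minimum.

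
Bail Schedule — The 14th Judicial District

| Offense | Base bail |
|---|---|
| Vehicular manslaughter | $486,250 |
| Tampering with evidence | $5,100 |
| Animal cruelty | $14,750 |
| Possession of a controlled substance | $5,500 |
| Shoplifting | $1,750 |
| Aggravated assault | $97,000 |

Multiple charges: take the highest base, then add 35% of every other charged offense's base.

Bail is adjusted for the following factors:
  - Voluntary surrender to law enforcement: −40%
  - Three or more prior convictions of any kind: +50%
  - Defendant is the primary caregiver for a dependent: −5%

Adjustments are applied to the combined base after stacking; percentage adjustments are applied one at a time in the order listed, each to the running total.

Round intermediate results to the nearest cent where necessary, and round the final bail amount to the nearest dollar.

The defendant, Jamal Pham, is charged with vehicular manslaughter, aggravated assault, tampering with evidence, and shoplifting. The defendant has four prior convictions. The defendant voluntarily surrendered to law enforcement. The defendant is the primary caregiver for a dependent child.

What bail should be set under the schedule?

Base amounts from the schedule: vehicular manslaughter $486,250; aggravated assault $97,000; tampering with evidence $5,100; shoplifting $1,750.
Stacking rule: highest base plus 35% of each additional charge. Highest is vehicular manslaughter at $486,250. Additional: $97,000 × 35% = $33,950; $5,100 × 35% = $1,785; $1,750 × 35% = $612.50. Combined base = $486,250 + $36,347.50 = $522,597.50.
Voluntary surrender to law enforcement (−40%): $522,597.50 × 0.6 = $313,558.50.
Three or more prior convictions of any kind (+50%): $313,558.50 × 1.5 = $470,337.75.
Defendant is the primary caregiver for a dependent (−5%): $470,337.75 × 0.95 = $446,820.86.
Rounded to the nearest dollar: $446,821.

$446,821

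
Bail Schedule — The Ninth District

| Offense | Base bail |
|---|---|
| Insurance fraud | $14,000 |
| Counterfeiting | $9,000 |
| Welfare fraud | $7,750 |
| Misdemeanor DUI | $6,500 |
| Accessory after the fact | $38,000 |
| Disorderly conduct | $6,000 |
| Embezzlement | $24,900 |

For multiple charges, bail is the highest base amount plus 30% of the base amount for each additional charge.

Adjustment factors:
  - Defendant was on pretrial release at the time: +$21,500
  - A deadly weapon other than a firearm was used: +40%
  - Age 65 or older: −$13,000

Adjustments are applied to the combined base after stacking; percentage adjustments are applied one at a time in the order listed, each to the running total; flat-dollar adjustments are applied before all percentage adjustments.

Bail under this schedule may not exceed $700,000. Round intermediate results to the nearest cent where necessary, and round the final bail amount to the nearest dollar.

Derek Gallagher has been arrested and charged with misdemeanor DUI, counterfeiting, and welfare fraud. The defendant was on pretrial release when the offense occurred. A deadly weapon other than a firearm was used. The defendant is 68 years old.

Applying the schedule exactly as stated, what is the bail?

$30,485

Base amounts from the schedule: misdemeanor DUI $6,500; counterfeiting $9,000; welfare fraud $7,750.
Stacking rule: highest base plus 30% of each additional charge. Highest is counterfeiting at $9,000. Additional: $6,500 × 30% = $1,950; $7,750 × 30% = $2,325. Combined base = $9,000 + $4,275 = $13,275.
Defendant was on pretrial release at the time (+$21,500 flat): $13,275 + $21,500 = $34,775.
Age 65 or older (−$13,000 flat): $34,775 − $13,000 = $21,775.
A deadly weapon other than a firearm was used (+40%): $21,775 × 1.4 = $30,485.
$30,485 is within the $700,000 maximum.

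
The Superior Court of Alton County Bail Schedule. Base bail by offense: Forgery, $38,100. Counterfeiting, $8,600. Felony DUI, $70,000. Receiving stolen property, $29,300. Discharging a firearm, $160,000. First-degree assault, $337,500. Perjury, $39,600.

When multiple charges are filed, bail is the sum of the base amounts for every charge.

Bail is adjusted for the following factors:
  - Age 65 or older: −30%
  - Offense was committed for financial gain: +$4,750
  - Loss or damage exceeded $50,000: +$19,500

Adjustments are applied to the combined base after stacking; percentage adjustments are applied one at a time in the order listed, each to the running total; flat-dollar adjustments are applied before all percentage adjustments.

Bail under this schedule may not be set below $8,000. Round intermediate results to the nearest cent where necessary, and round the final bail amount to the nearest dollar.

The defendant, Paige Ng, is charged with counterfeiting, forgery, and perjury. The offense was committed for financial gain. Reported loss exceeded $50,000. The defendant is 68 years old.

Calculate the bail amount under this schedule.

$77,385

Base amounts from the schedule: counterfeiting $8,600; forgery $38,100; perjury $39,600.
Stacking rule: sum of all bases. $8,600 + $38,100 + $39,600 = $86,300.
Offense was committed for financial gain (+$4,750 flat): $86,300 + $4,750 = $91,050.
Loss or damage exceeded $50,000 (+$19,500 flat): $91,050 + $19,500 = $110,550.
Age 65 or older (−30%): $110,550 × 0.7 = $77,385.
$77,385 is at or above the $8,000 minimum.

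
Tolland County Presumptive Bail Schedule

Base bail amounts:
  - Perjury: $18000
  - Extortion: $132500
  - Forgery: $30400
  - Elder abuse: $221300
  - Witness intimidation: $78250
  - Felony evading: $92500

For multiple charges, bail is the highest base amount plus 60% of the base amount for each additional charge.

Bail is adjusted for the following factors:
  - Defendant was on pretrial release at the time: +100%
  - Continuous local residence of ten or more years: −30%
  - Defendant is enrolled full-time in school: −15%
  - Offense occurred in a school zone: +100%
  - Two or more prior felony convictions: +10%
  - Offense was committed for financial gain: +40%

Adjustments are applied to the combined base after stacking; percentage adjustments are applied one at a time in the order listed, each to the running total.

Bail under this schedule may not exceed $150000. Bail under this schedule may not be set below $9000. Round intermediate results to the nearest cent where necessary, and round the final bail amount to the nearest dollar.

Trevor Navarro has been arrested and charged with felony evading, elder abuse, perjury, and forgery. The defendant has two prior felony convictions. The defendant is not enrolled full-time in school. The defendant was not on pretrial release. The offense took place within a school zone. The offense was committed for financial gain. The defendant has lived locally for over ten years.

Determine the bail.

Base amounts from the schedule: felony evading $92500; elder abuse $221300; perjury $18000; forgery $30400.
Stacking rule: highest base plus 60% of each additional charge. Highest is elder abuse at $221300. Additional: $92500 × 60% = $55500; $18000 × 60% = $10800; $30400 × 60% = $18240. Combined base = $221300 + $84540 = $305840.
Continuous local residence of ten or more years (−30%): $305840 × 0.7 = $214088.
Offense occurred in a school zone (+100%): $214088 × 2 = $428176.
Two or more prior felony convictions (+10%): $428176 × 1.1 = $470993.60.
Offense was committed for financial gain (+40%): $470993.60 × 1.4 = $659391.04.
Result $659391.04 exceeds the maximum of $150000; bail is capped at $150000.
$150000 is at or above the $9000 minimum.

$150000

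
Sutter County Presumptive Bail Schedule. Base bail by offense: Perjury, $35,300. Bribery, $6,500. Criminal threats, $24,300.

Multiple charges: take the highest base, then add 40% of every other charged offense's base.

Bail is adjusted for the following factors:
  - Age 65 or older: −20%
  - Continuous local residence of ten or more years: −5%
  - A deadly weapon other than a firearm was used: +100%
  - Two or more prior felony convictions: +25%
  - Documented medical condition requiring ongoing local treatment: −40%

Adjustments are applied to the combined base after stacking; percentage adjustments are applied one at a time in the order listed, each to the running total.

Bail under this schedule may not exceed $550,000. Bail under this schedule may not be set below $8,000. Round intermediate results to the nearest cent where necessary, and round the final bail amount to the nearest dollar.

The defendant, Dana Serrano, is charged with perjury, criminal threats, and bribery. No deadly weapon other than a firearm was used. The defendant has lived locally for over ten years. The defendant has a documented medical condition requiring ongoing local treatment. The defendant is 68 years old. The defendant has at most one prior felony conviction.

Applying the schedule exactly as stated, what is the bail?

$21,715

Base amounts from the schedule: perjury $35,300; criminal threats $24,300; bribery $6,500.
Stacking rule: highest base plus 40% of each additional charge. Highest is perjury at $35,300. Additional: $24,300 × 40% = $9,720; $6,500 × 40% = $2,600. Combined base = $35,300 + $12,320 = $47,620.
Age 65 or older (−20%): $47,620 × 0.8 = $38,096.
Continuous local residence of ten or more years (−5%): $38,096 × 0.95 = $36,191.20.
Documented medical condition requiring ongoing local treatment (−40%): $36,191.20 × 0.6 = $21,714.72.
$21,714.72 is within the $550,000 maximum.
$21,714.72 is at or above the $8,000 minimum.
Rounded to the nearest dollar: $21,715.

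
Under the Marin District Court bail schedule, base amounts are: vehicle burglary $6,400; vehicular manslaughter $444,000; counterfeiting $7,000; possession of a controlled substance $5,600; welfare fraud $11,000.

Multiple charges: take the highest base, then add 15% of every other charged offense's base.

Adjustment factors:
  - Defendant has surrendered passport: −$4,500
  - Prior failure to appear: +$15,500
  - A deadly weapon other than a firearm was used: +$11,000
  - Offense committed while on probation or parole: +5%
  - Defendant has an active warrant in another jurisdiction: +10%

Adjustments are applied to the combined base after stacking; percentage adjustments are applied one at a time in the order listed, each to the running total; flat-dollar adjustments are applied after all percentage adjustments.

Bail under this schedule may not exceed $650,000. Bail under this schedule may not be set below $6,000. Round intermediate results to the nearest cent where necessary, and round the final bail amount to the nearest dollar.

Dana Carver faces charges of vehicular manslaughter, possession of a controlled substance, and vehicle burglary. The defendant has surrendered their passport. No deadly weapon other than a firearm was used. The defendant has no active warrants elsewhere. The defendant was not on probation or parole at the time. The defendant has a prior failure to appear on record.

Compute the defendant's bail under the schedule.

$456,800

Base amounts from the schedule: vehicular manslaughter $444,000; possession of a controlled substance $5,600; vehicle burglary $6,400.
Stacking rule: highest base plus 15% of each additional charge. Highest is vehicular manslaughter at $444,000. Additional: $5,600 × 15% = $840; $6,400 × 15% = $960. Combined base = $444,000 + $1,800 = $445,800.
Defendant has surrendered passport (−$4,500 flat): $445,800 − $4,500 = $441,300.
Prior failure to appear (+$15,500 flat): $441,300 + $15,500 = $456,800.
$456,800 is within the $650,000 maximum.
$456,800 is at or above the $6,000 minimum.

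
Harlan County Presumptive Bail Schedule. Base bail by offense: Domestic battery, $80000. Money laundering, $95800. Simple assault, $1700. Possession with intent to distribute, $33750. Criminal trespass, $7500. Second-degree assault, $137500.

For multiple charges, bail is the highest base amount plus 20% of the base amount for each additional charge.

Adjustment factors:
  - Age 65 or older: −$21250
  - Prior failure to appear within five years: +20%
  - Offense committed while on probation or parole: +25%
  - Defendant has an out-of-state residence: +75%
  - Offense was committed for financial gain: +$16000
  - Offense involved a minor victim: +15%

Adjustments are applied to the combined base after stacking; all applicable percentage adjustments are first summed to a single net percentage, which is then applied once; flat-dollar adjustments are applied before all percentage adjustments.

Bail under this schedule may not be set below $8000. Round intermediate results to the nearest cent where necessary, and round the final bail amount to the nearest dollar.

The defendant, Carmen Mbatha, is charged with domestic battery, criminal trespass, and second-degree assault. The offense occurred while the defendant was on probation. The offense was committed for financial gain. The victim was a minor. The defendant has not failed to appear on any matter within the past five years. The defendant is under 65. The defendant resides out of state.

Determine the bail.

$367650

Base amounts from the schedule: domestic battery $80000; criminal trespass $7500; second-degree assault $137500.
Stacking rule: highest base plus 20% of each additional charge. Highest is second-degree assault at $137500. Additional: $80000 × 20% = $16000; $7500 × 20% = $1500. Combined base = $137500 + $17500 = $155000.
Offense was committed for financial gain (+$16000 flat): $155000 + $16000 = $171000.
Net percentage adjustment: +25% +75% +15% = +115%. $171000 × 2.15 = $367650.
$367650 is at or above the $8000 minimum.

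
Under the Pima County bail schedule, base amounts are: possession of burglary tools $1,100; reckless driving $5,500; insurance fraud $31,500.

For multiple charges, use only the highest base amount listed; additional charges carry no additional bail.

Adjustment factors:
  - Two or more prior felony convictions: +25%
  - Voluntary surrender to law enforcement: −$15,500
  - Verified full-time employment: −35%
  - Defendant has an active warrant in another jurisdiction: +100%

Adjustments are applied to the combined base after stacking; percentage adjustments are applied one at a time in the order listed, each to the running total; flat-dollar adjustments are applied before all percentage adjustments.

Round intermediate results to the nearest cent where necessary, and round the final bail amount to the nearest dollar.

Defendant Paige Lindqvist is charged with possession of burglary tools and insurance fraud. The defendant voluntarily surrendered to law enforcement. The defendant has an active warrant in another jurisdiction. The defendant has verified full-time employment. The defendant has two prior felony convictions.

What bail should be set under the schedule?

$26,000

Base amounts from the schedule: possession of burglary tools $1,100; insurance fraud $31,500.
Stacking rule: use the highest base only. Highest is insurance fraud at $31,500. Combined base = $31,500.
Voluntary surrender to law enforcement (−$15,500 flat): $31,500 − $15,500 = $16,000.
Two or more prior felony convictions (+25%): $16,000 × 1.25 = $20,000.
Verified full-time employment (−35%): $20,000 × 0.65 = $13,000.
Defendant has an active warrant in another jurisdiction (+100%): $13,000 × 2 = $26,000.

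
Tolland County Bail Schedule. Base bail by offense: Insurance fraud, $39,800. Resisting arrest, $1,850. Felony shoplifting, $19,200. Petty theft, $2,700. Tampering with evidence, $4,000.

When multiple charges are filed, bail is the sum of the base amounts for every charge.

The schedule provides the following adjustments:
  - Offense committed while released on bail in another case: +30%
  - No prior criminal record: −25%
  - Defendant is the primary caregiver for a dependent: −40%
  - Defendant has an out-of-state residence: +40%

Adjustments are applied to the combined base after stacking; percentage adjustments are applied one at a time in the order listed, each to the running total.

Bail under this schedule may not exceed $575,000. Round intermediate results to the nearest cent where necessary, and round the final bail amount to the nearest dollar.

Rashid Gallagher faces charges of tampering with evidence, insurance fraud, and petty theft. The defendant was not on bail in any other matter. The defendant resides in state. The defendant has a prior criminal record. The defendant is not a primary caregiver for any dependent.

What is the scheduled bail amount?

$46,500

Base amounts from the schedule: tampering with evidence $4,000; insurance fraud $39,800; petty theft $2,700.
Stacking rule: sum of all bases. $4,000 + $39,800 + $2,700 = $46,500.
No adjustment factors apply to this defendant.
$46,500 is within the $575,000 maximum.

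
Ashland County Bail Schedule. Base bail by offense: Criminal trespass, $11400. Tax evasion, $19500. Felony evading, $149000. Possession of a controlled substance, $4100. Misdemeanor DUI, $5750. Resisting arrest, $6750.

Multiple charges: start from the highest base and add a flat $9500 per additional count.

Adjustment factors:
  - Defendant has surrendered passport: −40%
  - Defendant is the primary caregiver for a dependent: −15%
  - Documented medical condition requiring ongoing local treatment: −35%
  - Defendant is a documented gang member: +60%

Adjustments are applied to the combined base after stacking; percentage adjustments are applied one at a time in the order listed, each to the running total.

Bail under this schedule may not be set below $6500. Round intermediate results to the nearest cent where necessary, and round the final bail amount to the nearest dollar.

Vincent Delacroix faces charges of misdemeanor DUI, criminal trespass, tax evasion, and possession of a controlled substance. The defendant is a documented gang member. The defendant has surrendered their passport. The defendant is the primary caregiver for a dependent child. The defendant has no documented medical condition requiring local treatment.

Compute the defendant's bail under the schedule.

$39168

Base amounts from the schedule: misdemeanor DUI $5750; criminal trespass $11400; tax evasion $19500; possession of a controlled substance $4100.
Stacking rule: highest base plus $9500 per additional charge. Highest is tax evasion at $19500; 3 additional charges → +$28500. Combined base = $48000.
Defendant has surrendered passport (−40%): $48000 × 0.6 = $28800.
Defendant is the primary caregiver for a dependent (−15%): $28800 × 0.85 = $24480.
Defendant is a documented gang member (+60%): $24480 × 1.6 = $39168.
$39168 is at or above the $6500 minimum.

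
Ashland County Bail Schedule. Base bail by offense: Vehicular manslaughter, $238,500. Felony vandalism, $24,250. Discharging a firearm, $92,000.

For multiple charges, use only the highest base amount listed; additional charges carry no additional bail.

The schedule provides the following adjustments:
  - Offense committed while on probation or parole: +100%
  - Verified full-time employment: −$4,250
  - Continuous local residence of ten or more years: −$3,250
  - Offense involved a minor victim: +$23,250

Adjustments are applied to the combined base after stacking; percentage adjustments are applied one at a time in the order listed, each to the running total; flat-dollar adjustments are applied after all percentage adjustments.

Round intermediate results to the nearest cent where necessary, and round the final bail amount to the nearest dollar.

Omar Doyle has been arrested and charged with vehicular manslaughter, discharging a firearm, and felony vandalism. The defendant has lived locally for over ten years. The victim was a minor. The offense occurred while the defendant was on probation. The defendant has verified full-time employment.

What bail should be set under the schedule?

Base amounts from the schedule: vehicular manslaughter $238,500; discharging a firearm $92,000; felony vandalism $24,250.
Stacking rule: use the highest base only. Highest is vehicular manslaughter at $238,500. Combined base = $238,500.
Offense committed while on probation or parole (+100%): $238,500 × 2 = $477,000.
Verified full-time employment (−$4,250 flat): $477,000 − $4,250 = $472,750.
Continuous local residence of ten or more years (−$3,250 flat): $472,750 − $3,250 = $469,500.
Offense involved a minor victim (+$23,250 flat): $469,500 + $23,250 = $492,750.

$492,750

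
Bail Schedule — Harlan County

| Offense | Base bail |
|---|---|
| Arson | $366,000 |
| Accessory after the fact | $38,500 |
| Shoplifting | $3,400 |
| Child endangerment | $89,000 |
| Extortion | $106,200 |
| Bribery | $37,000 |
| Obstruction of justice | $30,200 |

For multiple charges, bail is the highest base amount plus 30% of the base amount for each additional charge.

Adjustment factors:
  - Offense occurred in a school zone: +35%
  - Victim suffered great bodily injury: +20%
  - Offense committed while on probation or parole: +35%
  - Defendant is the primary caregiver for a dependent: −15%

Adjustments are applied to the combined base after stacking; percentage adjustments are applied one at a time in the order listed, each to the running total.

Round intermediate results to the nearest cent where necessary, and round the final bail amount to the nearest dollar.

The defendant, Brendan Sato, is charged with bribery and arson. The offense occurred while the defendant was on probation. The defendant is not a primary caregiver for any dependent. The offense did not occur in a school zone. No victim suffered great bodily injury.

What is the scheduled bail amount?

$509,085

Base amounts from the schedule: bribery $37,000; arson $366,000.
Stacking rule: highest base plus 30% of each additional charge. Highest is arson at $366,000. Additional: $37,000 × 30% = $11,100. Combined base = $366,000 + $11,100 = $377,100.
Offense committed while on probation or parole (+35%): $377,100 × 1.35 = $509,085.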